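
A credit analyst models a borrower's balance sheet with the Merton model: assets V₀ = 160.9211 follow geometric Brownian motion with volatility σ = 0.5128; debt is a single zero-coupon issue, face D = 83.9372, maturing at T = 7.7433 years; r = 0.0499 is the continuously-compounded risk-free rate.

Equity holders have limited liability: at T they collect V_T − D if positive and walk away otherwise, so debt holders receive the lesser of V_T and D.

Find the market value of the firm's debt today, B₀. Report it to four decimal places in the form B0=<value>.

d₁ = [ln(V₀/D) + (r + σ²/2)T] / (σ√T)
   = [ln(160.9211/83.9372) + (0.0499 + 0.5·0.5128²)·7.7433] / (0.5128·√7.7433)
   = [0.650845 + 1.404495] / 1.426958 = 1.440365
d₂ = d₁ − σ√T = 1.440365 − 1.426958 = 0.013408
N(d₁) = 0.925118,  N(d₂) = 0.505349,  e^(−rT) = 0.679505
E₀ = V₀·N(d₁) − D·e^(−rT)·N(d₂)
   = 160.9211·0.925118 − 83.9372·0.679505·0.505349 = 120.048056
B₀ = V₀ − E₀ = 160.9211 − 120.048056 = 40.873044

B0=40.8730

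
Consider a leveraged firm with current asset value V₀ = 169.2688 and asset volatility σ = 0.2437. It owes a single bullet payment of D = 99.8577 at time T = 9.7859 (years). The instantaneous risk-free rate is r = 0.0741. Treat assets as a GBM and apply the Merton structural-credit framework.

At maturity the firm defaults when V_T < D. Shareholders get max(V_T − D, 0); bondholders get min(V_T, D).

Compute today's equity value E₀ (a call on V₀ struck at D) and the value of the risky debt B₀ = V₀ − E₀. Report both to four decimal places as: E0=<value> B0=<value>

d₁ = [ln(V₀/D) + (r + σ²/2)T] / (σ√T)
   = [ln(169.2688/99.8577) + (0.0741 + 0.5·0.2437²)·9.7859] / (0.2437·√9.7859)
   = [0.527742 + 1.015726] / 0.762353 = 2.024611
d₂ = d₁ − σ√T = 2.024611 − 0.762353 = 1.262259
N(d₁) = 0.978546,  N(d₂) = 0.896572,  e^(−rT) = 0.484259
E₀ = V₀·N(d₁) − D·e^(−rT)·N(d₂)
   = 169.2688·0.978546 − 99.8577·0.484259·0.896572 = 122.281829
B₀ = V₀ − E₀ = 169.2688 − 122.281829 = 46.986971

E0=122.2818 B0=46.9870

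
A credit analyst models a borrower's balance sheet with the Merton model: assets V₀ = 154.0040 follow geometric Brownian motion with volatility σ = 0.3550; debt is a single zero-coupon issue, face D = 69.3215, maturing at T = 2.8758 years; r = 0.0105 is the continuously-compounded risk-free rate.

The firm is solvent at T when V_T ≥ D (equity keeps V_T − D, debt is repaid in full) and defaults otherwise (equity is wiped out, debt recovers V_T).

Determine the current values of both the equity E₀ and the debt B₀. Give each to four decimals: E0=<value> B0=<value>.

E0=89.0379 B0=64.9661

d₁ = [ln(V₀/D) + (r + σ²/2)T] / (σ√T)
   = [ln(154.0040/69.3215) + (0.0105 + 0.5·0.3550²)·2.8758] / (0.3550·√2.8758)
   = [0.798223 + 0.211407] / 0.602016 = 1.677084
d₂ = d₁ − σ√T = 1.677084 − 0.602016 = 1.075069
N(d₁) = 0.953237,  N(d₂) = 0.858828,  e^(−rT) = 0.970255
E₀ = V₀·N(d₁) − D·e^(−rT)·N(d₂)
   = 154.0040·0.953237 − 69.3215·0.970255·0.858828 = 89.037913
B₀ = V₀ − E₀ = 154.0040 − 89.037913 = 64.966087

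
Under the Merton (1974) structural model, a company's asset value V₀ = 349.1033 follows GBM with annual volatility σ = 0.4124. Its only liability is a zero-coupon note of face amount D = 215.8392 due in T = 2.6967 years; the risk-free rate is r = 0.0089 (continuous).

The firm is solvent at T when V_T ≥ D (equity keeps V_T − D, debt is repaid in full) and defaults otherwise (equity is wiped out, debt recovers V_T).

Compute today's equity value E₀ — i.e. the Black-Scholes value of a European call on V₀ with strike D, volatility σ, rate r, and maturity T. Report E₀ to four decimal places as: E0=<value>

E0=161.8786

d₁ = [ln(V₀/D) + (r + σ²/2)T] / (σ√T)
   = [ln(349.1033/215.8392) + (0.0089 + 0.5·0.4124²)·2.6967] / (0.4124·√2.6967)
   = [0.480834 + 0.253320] / 0.677228 = 1.084057
d₂ = d₁ − σ√T = 1.084057 − 0.677228 = 0.406829
N(d₁) = 0.860830,  N(d₂) = 0.657933,  e^(−rT) = 0.976285
E₀ = V₀·N(d₁) − D·e^(−rT)·N(d₂)
   = 349.1033·0.860830 − 215.8392·0.976285·0.657933 = 161.878609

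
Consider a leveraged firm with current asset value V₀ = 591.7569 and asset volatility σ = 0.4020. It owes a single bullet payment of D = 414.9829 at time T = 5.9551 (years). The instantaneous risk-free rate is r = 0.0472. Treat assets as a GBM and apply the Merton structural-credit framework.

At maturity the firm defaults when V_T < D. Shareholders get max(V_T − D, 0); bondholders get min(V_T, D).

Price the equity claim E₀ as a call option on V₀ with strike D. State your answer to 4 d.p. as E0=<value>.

d₁ = [ln(V₀/D) + (r + σ²/2)T] / (σ√T)
   = [ln(591.7569/414.9829) + (0.0472 + 0.5·0.4020²)·5.9551] / (0.4020·√5.9551)
   = [0.354859 + 0.762265] / 0.981004 = 1.138756
d₂ = d₁ − σ√T = 1.138756 − 0.981004 = 0.157752
N(d₁) = 0.872597,  N(d₂) = 0.562674,  e^(−rT) = 0.754967
E₀ = V₀·N(d₁) − D·e^(−rT)·N(d₂)
   = 591.7569·0.872597 − 414.9829·0.754967·0.562674 = 340.080637

E0=340.0806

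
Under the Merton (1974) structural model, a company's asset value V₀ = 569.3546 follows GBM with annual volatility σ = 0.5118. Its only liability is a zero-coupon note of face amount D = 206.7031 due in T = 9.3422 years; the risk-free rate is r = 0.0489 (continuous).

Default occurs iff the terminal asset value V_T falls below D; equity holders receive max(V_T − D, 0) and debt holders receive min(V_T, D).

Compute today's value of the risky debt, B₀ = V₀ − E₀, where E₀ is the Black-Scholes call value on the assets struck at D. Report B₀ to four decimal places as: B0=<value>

d₁ = [ln(V₀/D) + (r + σ²/2)T] / (σ√T)
   = [ln(569.3546/206.7031) + (0.0489 + 0.5·0.5118²)·9.3422] / (0.5118·√9.3422)
   = [1.013220 + 1.680378] / 1.564317 = 1.721900
d₂ = d₁ − σ√T = 1.721900 − 1.564317 = 0.157583
N(d₁) = 0.957456,  N(d₂) = 0.562607,  e^(−rT) = 0.633286
E₀ = V₀·N(d₁) − D·e^(−rT)·N(d₂)
   = 569.3546·0.957456 − 206.7031·0.633286·0.562607 = 471.485610
B₀ = V₀ − E₀ = 569.3546 − 471.485610 = 97.868990

B0=97.8690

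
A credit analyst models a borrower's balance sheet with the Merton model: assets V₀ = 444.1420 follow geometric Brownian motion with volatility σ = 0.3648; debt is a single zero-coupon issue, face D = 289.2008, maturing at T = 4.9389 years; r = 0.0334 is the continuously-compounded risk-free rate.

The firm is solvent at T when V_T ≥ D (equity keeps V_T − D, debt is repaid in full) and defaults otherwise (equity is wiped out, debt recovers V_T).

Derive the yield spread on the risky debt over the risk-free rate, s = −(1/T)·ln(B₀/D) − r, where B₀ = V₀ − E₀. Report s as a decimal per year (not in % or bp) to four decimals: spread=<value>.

spread=0.0307

d₁ = [ln(V₀/D) + (r + σ²/2)T] / (σ√T)
   = [ln(444.1420/289.2008) + (0.0334 + 0.5·0.3648²)·4.9389] / (0.3648·√4.9389)
   = [0.429023 + 0.493591] / 0.810718 = 1.138021
d₂ = d₁ − σ√T = 1.138021 − 0.810718 = 0.327303
N(d₁) = 0.872444,  N(d₂) = 0.628281,  e^(−rT) = 0.847928
E₀ = V₀·N(d₁) − D·e^(−rT)·N(d₂)
   = 444.1420·0.872444 − 289.2008·0.847928·0.628281 = 233.421171
B₀ = V₀ − E₀ = 444.1420 − 233.421171 = 210.720829
spread = −(1/T)·ln(B₀/D) − r = −(1/4.9389)·ln(210.720829/289.2008) − 0.0334 = 0.03070073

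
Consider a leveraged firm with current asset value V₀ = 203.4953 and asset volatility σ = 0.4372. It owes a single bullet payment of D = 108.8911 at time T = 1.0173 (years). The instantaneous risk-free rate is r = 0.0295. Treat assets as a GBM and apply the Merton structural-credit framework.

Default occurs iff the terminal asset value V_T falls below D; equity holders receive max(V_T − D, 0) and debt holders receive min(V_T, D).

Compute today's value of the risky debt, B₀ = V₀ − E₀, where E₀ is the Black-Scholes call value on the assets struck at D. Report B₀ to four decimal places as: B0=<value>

d₁ = [ln(V₀/D) + (r + σ²/2)T] / (σ√T)
   = [ln(203.4953/108.8911) + (0.0295 + 0.5·0.4372²)·1.0173] / (0.4372·√1.0173)
   = [0.625295 + 0.127236] / 0.440966 = 1.706551
d₂ = d₁ − σ√T = 1.706551 − 0.440966 = 1.265586
N(d₁) = 0.956047,  N(d₂) = 0.897169,  e^(−rT) = 0.970435
E₀ = V₀·N(d₁) − D·e^(−rT)·N(d₂)
   = 203.4953·0.956047 − 108.8911·0.970435·0.897169 = 99.745641
B₀ = V₀ − E₀ = 203.4953 − 99.745641 = 103.749659

B0=103.7497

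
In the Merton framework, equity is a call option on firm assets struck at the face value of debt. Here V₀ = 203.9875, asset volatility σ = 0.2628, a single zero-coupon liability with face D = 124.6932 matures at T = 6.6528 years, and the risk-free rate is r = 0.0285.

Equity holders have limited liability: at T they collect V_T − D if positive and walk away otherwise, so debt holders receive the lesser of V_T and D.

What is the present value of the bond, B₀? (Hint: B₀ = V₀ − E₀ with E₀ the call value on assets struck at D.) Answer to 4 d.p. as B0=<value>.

B0=95.3455

d₁ = [ln(V₀/D) + (r + σ²/2)T] / (σ√T)
   = [ln(203.9875/124.6932) + (0.0285 + 0.5·0.2628²)·6.6528] / (0.2628·√6.6528)
   = [0.492202 + 0.419339] / 0.677841 = 1.344772
d₂ = d₁ − σ√T = 1.344772 − 0.677841 = 0.666931
N(d₁) = 0.910651,  N(d₂) = 0.747592,  e^(−rT) = 0.827286
E₀ = V₀·N(d₁) − D·e^(−rT)·N(d₂)
   = 203.9875·0.910651 − 124.6932·0.827286·0.747592 = 108.642027
B₀ = V₀ − E₀ = 203.9875 − 108.642027 = 95.345473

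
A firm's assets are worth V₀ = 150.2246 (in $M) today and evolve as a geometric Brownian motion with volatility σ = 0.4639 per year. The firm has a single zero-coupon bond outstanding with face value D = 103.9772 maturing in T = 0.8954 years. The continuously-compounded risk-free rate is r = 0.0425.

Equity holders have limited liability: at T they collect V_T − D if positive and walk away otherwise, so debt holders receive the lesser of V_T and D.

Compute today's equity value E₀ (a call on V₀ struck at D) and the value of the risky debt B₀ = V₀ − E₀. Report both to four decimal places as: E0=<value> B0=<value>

E0=55.2170 B0=95.0076

d₁ = [ln(V₀/D) + (r + σ²/2)T] / (σ√T)
   = [ln(150.2246/103.9772) + (0.0425 + 0.5·0.4639²)·0.8954] / (0.4639·√0.8954)
   = [0.367960 + 0.134401] / 0.438968 = 1.144413
d₂ = d₁ − σ√T = 1.144413 − 0.438968 = 0.705445
N(d₁) = 0.873774,  N(d₂) = 0.759733,  e^(−rT) = 0.962660
E₀ = V₀·N(d₁) − D·e^(−rT)·N(d₂)
   = 150.2246·0.873774 − 103.9772·0.962660·0.759733 = 55.217011
B₀ = V₀ − E₀ = 150.2246 − 55.217011 = 95.007589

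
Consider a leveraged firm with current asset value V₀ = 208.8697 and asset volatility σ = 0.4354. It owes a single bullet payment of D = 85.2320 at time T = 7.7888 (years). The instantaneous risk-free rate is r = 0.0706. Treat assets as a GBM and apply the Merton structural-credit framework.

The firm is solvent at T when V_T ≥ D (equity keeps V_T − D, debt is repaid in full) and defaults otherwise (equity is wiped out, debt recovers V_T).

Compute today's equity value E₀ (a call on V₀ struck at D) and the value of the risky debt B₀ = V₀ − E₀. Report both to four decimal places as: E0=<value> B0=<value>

d₁ = [ln(V₀/D) + (r + σ²/2)T] / (σ√T)
   = [ln(208.8697/85.2320) + (0.0706 + 0.5·0.4354²)·7.7888] / (0.4354·√7.7888)
   = [0.896334 + 1.288163] / 1.215133 = 1.797743
d₂ = d₁ − σ√T = 1.797743 − 1.215133 = 0.582611
N(d₁) = 0.963891,  N(d₂) = 0.719922,  e^(−rT) = 0.577014
E₀ = V₀·N(d₁) − D·e^(−rT)·N(d₂)
   = 208.8697·0.963891 − 85.2320·0.577014·0.719922 = 165.921856
B₀ = V₀ − E₀ = 208.8697 − 165.921856 = 42.947844

E0=165.9219 B0=42.9478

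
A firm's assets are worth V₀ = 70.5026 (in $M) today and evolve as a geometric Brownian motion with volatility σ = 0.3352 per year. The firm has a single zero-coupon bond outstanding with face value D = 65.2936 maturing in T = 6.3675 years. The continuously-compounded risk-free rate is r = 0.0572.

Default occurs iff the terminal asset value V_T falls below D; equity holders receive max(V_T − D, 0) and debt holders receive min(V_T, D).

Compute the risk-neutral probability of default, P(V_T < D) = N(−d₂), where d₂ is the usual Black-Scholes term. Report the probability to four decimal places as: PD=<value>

PD=0.4608

d₁ = [ln(V₀/D) + (r + σ²/2)T] / (σ√T)
   = [ln(70.5026/65.2936) + (0.0572 + 0.5·0.3352²)·6.3675] / (0.3352·√6.3675)
   = [0.076756 + 0.721944] / 0.845841 = 0.944267
d₂ = d₁ − σ√T = 0.944267 − 0.845841 = 0.098427
risk-neutral PD = N(−d₂) = N(-0.098427) = 0.460797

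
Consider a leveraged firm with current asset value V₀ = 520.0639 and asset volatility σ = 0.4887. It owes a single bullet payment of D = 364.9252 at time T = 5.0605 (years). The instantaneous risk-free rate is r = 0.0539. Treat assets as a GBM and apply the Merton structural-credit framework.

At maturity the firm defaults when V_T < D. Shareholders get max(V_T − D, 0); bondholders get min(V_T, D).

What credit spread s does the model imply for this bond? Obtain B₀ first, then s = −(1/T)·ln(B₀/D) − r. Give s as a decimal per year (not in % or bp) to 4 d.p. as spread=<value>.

d₁ = [ln(V₀/D) + (r + σ²/2)T] / (σ√T)
   = [ln(520.0639/364.9252) + (0.0539 + 0.5·0.4887²)·5.0605] / (0.4887·√5.0605)
   = [0.354259 + 0.877055] / 1.099358 = 1.120030
d₂ = d₁ − σ√T = 1.120030 − 1.099358 = 0.020673
N(d₁) = 0.868650,  N(d₂) = 0.508247,  e^(−rT) = 0.761275
E₀ = V₀·N(d₁) − D·e^(−rT)·N(d₂)
   = 520.0639·0.868650 − 364.9252·0.761275·0.508247 = 310.558154
B₀ = V₀ − E₀ = 520.0639 − 310.558154 = 209.505746
spread = −(1/T)·ln(B₀/D) − r = −(1/5.0605)·ln(209.505746/364.9252) − 0.0539 = 0.05576134

spread=0.0558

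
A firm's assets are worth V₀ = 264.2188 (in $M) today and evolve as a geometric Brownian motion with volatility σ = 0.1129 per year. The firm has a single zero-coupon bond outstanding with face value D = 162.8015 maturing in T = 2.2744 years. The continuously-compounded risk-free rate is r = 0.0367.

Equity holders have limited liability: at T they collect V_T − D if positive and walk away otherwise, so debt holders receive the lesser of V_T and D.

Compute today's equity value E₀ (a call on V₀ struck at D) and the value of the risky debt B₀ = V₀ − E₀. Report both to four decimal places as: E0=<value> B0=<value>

d₁ = [ln(V₀/D) + (r + σ²/2)T] / (σ√T)
   = [ln(264.2188/162.8015) + (0.0367 + 0.5·0.1129²)·2.2744] / (0.1129·√2.2744)
   = [0.484246 + 0.097966] / 0.170266 = 3.419428
d₂ = d₁ − σ√T = 3.419428 − 0.170266 = 3.249162
N(d₁) = 0.999686,  N(d₂) = 0.999421,  e^(−rT) = 0.919918
E₀ = V₀·N(d₁) − D·e^(−rT)·N(d₂)
   = 264.2188·0.999686 − 162.8015·0.919918·0.999421 = 114.458500
B₀ = V₀ − E₀ = 264.2188 − 114.458500 = 149.760300

E0=114.4585 B0=149.7603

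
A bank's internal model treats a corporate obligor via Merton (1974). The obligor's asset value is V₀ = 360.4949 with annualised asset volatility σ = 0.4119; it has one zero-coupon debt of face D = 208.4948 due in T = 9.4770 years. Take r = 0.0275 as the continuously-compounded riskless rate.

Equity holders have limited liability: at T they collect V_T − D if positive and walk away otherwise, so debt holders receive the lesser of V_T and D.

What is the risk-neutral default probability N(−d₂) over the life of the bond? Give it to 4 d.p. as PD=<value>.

d₁ = [ln(V₀/D) + (r + σ²/2)T] / (σ√T)
   = [ln(360.4949/208.4948) + (0.0275 + 0.5·0.4119²)·9.4770] / (0.4119·√9.4770)
   = [0.547564 + 1.064559] / 1.268023 = 1.271367
d₂ = d₁ − σ√T = 1.271367 − 1.268023 = 0.003344
risk-neutral PD = N(−d₂) = N(-0.003344) = 0.498666

PD=0.4987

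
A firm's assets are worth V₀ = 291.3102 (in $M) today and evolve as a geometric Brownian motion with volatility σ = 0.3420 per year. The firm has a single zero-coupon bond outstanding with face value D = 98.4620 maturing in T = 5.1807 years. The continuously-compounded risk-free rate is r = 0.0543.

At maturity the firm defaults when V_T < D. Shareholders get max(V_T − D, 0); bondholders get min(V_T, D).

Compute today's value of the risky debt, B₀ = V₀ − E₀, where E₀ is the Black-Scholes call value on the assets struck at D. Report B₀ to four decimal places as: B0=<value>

B0=72.5900

d₁ = [ln(V₀/D) + (r + σ²/2)T] / (σ√T)
   = [ln(291.3102/98.4620) + (0.0543 + 0.5·0.3420²)·5.1807] / (0.3420·√5.1807)
   = [1.084718 + 0.584290] / 0.778431 = 2.144065
d₂ = d₁ − σ√T = 2.144065 − 0.778431 = 1.365634
N(d₁) = 0.983986,  N(d₂) = 0.913973,  e^(−rT) = 0.754793
E₀ = V₀·N(d₁) − D·e^(−rT)·N(d₂)
   = 291.3102·0.983986 − 98.4620·0.754793·0.913973 = 218.720186
B₀ = V₀ − E₀ = 291.3102 − 218.720186 = 72.590014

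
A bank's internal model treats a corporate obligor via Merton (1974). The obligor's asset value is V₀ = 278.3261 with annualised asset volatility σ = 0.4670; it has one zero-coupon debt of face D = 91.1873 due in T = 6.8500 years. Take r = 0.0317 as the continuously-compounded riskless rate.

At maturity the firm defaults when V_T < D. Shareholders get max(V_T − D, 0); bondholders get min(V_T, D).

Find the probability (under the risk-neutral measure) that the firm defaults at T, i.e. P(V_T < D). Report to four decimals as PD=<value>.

PD=0.3158

d₁ = [ln(V₀/D) + (r + σ²/2)T] / (σ√T)
   = [ln(278.3261/91.1873) + (0.0317 + 0.5·0.4670²)·6.8500] / (0.4670·√6.8500)
   = [1.115878 + 0.964100] / 1.222256 = 1.701753
d₂ = d₁ − σ√T = 1.701753 − 1.222256 = 0.479497
risk-neutral PD = N(−d₂) = N(-0.479497) = 0.315793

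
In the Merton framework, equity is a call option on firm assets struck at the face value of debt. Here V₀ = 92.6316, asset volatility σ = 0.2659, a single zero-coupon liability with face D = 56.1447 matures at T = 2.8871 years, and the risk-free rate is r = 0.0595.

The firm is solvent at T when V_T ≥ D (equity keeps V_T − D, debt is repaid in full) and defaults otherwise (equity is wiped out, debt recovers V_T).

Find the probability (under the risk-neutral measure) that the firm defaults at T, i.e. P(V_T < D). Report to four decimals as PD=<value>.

d₁ = [ln(V₀/D) + (r + σ²/2)T] / (σ√T)
   = [ln(92.6316/56.1447) + (0.0595 + 0.5·0.2659²)·2.8871] / (0.2659·√2.8871)
   = [0.500698 + 0.273845] / 0.451803 = 1.714339
d₂ = d₁ − σ√T = 1.714339 − 0.451803 = 1.262535
risk-neutral PD = N(−d₂) = N(-1.262535) = 0.103378

PD=0.1034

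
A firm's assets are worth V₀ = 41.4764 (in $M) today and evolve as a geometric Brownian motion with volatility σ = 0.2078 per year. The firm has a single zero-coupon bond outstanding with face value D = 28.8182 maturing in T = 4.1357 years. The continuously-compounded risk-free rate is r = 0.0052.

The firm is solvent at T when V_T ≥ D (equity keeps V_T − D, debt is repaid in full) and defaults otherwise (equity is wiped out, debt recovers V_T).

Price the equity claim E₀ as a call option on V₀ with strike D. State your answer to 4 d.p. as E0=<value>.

E0=14.6706

d₁ = [ln(V₀/D) + (r + σ²/2)T] / (σ√T)
   = [ln(41.4764/28.8182) + (0.0052 + 0.5·0.2078²)·4.1357] / (0.2078·√4.1357)
   = [0.364117 + 0.110797] / 0.422591 = 1.123817
d₂ = d₁ − σ√T = 1.123817 − 0.422591 = 0.701226
N(d₁) = 0.869455,  N(d₂) = 0.758419,  e^(−rT) = 0.978724
E₀ = V₀·N(d₁) − D·e^(−rT)·N(d₂)
   = 41.4764·0.869455 − 28.8182·0.978724·0.758419 = 14.670592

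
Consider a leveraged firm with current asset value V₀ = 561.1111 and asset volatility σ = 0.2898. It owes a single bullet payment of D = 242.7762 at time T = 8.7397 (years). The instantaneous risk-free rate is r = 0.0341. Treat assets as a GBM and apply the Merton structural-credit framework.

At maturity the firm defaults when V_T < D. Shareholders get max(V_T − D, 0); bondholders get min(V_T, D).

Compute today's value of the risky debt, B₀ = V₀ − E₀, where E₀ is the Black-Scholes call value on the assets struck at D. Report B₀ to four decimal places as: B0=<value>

B0=169.1929

d₁ = [ln(V₀/D) + (r + σ²/2)T] / (σ√T)
   = [ln(561.1111/242.7762) + (0.0341 + 0.5·0.2898²)·8.7397] / (0.2898·√8.7397)
   = [0.837779 + 0.665021] / 0.856735 = 1.754101
d₂ = d₁ − σ√T = 1.754101 − 0.856735 = 0.897366
N(d₁) = 0.960293,  N(d₂) = 0.815238,  e^(−rT) = 0.742284
E₀ = V₀·N(d₁) − D·e^(−rT)·N(d₂)
   = 561.1111·0.960293 − 242.7762·0.742284·0.815238 = 391.918193
B₀ = V₀ − E₀ = 561.1111 − 391.918193 = 169.192907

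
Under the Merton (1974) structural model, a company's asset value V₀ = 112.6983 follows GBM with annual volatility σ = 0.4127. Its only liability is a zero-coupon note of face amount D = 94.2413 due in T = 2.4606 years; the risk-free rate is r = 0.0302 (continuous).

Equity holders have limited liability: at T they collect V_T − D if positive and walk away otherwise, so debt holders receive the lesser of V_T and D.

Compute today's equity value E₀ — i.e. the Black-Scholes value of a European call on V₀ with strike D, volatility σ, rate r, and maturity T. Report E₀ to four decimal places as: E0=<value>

d₁ = [ln(V₀/D) + (r + σ²/2)T] / (σ√T)
   = [ln(112.6983/94.2413) + (0.0302 + 0.5·0.4127²)·2.4606] / (0.4127·√2.4606)
   = [0.178856 + 0.283856] / 0.647374 = 0.714753
d₂ = d₁ − σ√T = 0.714753 − 0.647374 = 0.067379
N(d₁) = 0.762619,  N(d₂) = 0.526860,  e^(−rT) = 0.928384
E₀ = V₀·N(d₁) − D·e^(−rT)·N(d₂)
   = 112.6983·0.762619 − 94.2413·0.928384·0.526860 = 39.849785

E0=39.8498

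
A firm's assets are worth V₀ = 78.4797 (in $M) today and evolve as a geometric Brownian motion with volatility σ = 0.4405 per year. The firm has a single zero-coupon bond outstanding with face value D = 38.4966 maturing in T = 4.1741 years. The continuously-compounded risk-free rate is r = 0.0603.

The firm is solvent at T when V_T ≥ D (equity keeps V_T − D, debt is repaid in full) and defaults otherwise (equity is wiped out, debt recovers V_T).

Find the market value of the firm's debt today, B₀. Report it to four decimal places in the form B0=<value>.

B0=26.9632

d₁ = [ln(V₀/D) + (r + σ²/2)T] / (σ√T)
   = [ln(78.4797/38.4966) + (0.0603 + 0.5·0.4405²)·4.1741] / (0.4405·√4.1741)
   = [0.712270 + 0.656670] / 0.899969 = 1.521098
d₂ = d₁ − σ√T = 1.521098 − 0.899969 = 0.621129
N(d₁) = 0.935882,  N(d₂) = 0.732743,  e^(−rT) = 0.777479
E₀ = V₀·N(d₁) − D·e^(−rT)·N(d₂)
   = 78.4797·0.935882 − 38.4966·0.777479·0.732743 = 51.516550
B₀ = V₀ − E₀ = 78.4797 − 51.516550 = 26.963150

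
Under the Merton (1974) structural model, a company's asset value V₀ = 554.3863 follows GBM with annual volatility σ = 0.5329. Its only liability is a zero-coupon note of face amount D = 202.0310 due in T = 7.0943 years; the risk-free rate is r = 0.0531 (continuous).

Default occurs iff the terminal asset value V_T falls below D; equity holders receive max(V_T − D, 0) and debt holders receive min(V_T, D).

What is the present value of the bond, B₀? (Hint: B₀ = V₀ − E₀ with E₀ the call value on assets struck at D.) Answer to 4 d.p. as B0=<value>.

B0=109.3246

d₁ = [ln(V₀/D) + (r + σ²/2)T] / (σ√T)
   = [ln(554.3863/202.0310) + (0.0531 + 0.5·0.5329²)·7.0943] / (0.5329·√7.0943)
   = [1.009441 + 1.384036] / 1.419386 = 1.686276
d₂ = d₁ − σ√T = 1.686276 − 1.419386 = 0.266890
N(d₁) = 0.954129,  N(d₂) = 0.605223,  e^(−rT) = 0.686117
E₀ = V₀·N(d₁) − D·e^(−rT)·N(d₂)
   = 554.3863·0.954129 − 202.0310·0.686117·0.605223 = 445.061732
B₀ = V₀ − E₀ = 554.3863 − 445.061732 = 109.324568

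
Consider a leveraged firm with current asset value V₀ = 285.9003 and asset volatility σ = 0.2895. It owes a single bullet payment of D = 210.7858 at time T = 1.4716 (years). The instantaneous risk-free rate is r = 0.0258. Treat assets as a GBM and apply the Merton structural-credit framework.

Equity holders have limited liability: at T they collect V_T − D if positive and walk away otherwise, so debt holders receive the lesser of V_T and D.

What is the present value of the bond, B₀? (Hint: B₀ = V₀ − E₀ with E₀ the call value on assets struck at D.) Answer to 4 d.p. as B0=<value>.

B0=195.6285

d₁ = [ln(V₀/D) + (r + σ²/2)T] / (σ√T)
   = [ln(285.9003/210.7858) + (0.0258 + 0.5·0.2895²)·1.4716] / (0.2895·√1.4716)
   = [0.304801 + 0.099635] / 0.351191 = 1.151611
d₂ = d₁ − σ√T = 1.151611 − 0.351191 = 0.800420
N(d₁) = 0.875260,  N(d₂) = 0.788266,  e^(−rT) = 0.962744
E₀ = V₀·N(d₁) − D·e^(−rT)·N(d₂)
   = 285.9003·0.875260 − 210.7858·0.962744·0.788266 = 90.271841
B₀ = V₀ − E₀ = 285.9003 − 90.271841 = 195.628459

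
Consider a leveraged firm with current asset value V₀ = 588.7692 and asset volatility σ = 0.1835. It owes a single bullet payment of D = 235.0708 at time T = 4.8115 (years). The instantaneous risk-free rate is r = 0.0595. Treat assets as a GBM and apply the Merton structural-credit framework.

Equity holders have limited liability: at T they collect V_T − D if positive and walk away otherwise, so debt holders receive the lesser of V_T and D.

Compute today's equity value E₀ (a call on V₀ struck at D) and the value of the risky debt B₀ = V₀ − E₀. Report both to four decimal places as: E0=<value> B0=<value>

d₁ = [ln(V₀/D) + (r + σ²/2)T] / (σ√T)
   = [ln(588.7692/235.0708) + (0.0595 + 0.5·0.1835²)·4.8115] / (0.1835·√4.8115)
   = [0.918148 + 0.367291] / 0.402510 = 3.193560
d₂ = d₁ − σ√T = 3.193560 − 0.402510 = 2.791050
N(d₁) = 0.999297,  N(d₂) = 0.997373,  e^(−rT) = 0.751049
E₀ = V₀·N(d₁) − D·e^(−rT)·N(d₂)
   = 588.7692·0.999297 − 235.0708·0.751049·0.997373 = 412.269560
B₀ = V₀ − E₀ = 588.7692 − 412.269560 = 176.499640

E0=412.2696 B0=176.4996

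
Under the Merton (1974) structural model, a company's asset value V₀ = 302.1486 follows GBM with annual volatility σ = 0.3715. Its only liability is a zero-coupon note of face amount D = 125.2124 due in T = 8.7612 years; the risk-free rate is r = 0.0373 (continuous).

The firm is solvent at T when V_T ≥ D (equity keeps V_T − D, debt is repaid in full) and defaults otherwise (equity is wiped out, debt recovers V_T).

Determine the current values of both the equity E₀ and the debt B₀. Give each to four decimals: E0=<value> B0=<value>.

E0=223.1755 B0=78.9731

d₁ = [ln(V₀/D) + (r + σ²/2)T] / (σ√T)
   = [ln(302.1486/125.2124) + (0.0373 + 0.5·0.3715²)·8.7612] / (0.3715·√8.7612)
   = [0.880907 + 0.931369] / 1.099615 = 1.648101
d₂ = d₁ − σ√T = 1.648101 − 1.099615 = 0.548486
N(d₁) = 0.950334,  N(d₂) = 0.708321,  e^(−rT) = 0.721233
E₀ = V₀·N(d₁) − D·e^(−rT)·N(d₂)
   = 302.1486·0.950334 − 125.2124·0.721233·0.708321 = 223.175518
B₀ = V₀ − E₀ = 302.1486 − 223.175518 = 78.973082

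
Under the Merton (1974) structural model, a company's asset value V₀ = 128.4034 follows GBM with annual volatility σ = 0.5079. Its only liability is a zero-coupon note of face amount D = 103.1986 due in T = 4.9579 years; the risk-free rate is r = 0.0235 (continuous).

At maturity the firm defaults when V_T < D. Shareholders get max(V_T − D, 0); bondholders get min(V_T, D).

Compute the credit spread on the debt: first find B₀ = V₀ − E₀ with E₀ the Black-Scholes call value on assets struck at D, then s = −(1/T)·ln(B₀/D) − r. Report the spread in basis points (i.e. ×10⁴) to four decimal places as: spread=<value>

spread=820.7728

d₁ = [ln(V₀/D) + (r + σ²/2)T] / (σ√T)
   = [ln(128.4034/103.1986) + (0.0235 + 0.5·0.5079²)·4.9579] / (0.5079·√4.9579)
   = [0.218522 + 0.755987] / 1.130908 = 0.861705
d₂ = d₁ − σ√T = 0.861705 − 1.130908 = -0.269203
N(d₁) = 0.805575,  N(d₂) = 0.393887,  e^(−rT) = 0.890021
E₀ = V₀·N(d₁) − D·e^(−rT)·N(d₂)
   = 128.4034·0.805575 − 103.1986·0.890021·0.393887 = 67.260504
B₀ = V₀ − E₀ = 128.4034 − 67.260504 = 61.142896
spread = −(1/T)·ln(B₀/D) − r = −(1/4.9579)·ln(61.142896/103.1986) − 0.0235 = 0.08207728
in basis points: 0.08207728 × 10⁴ = 820.7728 bp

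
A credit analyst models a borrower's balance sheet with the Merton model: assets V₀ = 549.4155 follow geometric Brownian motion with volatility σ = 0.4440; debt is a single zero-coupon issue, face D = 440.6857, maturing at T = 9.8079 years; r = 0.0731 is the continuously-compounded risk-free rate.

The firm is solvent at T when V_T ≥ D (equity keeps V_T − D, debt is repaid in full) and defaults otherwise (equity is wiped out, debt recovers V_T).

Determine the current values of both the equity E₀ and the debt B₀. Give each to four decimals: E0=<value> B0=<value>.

E0=396.7068 B0=152.7087

d₁ = [ln(V₀/D) + (r + σ²/2)T] / (σ√T)
   = [ln(549.4155/440.6857) + (0.0731 + 0.5·0.4440²)·9.8079] / (0.4440·√9.8079)
   = [0.220523 + 1.683703] / 1.390500 = 1.369454
d₂ = d₁ − σ√T = 1.369454 − 1.390500 = -0.021046
N(d₁) = 0.914571,  N(d₂) = 0.491604,  e^(−rT) = 0.488235
E₀ = V₀·N(d₁) − D·e^(−rT)·N(d₂)
   = 549.4155·0.914571 − 440.6857·0.488235·0.491604 = 396.706818
B₀ = V₀ − E₀ = 549.4155 − 396.706818 = 152.708682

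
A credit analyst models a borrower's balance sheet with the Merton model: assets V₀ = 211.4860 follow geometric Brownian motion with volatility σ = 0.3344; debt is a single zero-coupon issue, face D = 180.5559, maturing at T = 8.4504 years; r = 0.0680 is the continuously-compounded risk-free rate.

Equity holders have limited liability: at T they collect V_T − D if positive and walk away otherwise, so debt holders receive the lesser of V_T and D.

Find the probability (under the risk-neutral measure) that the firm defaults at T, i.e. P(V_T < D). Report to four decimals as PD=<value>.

d₁ = [ln(V₀/D) + (r + σ²/2)T] / (σ√T)
   = [ln(211.4860/180.5559) + (0.0680 + 0.5·0.3344²)·8.4504] / (0.3344·√8.4504)
   = [0.158118 + 1.047103] / 0.972086 = 1.239830
d₂ = d₁ − σ√T = 1.239830 − 0.972086 = 0.267743
risk-neutral PD = N(−d₂) = N(-0.267743) = 0.394449

PD=0.3944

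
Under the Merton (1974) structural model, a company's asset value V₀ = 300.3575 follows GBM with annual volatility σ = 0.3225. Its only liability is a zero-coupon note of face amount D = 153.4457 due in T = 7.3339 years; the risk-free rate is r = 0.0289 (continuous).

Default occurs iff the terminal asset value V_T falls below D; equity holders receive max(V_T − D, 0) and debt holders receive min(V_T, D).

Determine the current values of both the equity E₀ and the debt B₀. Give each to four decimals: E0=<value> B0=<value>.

d₁ = [ln(V₀/D) + (r + σ²/2)T] / (σ√T)
   = [ln(300.3575/153.4457) + (0.0289 + 0.5·0.3225²)·7.3339] / (0.3225·√7.3339)
   = [0.671627 + 0.593335] / 0.873368 = 1.448373
d₂ = d₁ − σ√T = 1.448373 − 0.873368 = 0.575005
N(d₁) = 0.926244,  N(d₂) = 0.717356,  e^(−rT) = 0.809005
E₀ = V₀·N(d₁) − D·e^(−rT)·N(d₂)
   = 300.3575·0.926244 − 153.4457·0.809005·0.717356 = 189.152783
B₀ = V₀ − E₀ = 300.3575 − 189.152783 = 111.204717

E0=189.1528 B0=111.2047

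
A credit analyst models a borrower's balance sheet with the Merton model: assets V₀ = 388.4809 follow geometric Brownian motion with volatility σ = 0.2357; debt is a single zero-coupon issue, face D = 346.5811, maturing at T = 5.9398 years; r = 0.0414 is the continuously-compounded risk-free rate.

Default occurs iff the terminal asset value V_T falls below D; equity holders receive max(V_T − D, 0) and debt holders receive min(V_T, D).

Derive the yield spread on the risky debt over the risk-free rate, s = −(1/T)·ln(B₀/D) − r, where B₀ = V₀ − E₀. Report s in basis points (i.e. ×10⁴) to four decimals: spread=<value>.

spread=193.4930

d₁ = [ln(V₀/D) + (r + σ²/2)T] / (σ√T)
   = [ln(388.4809/346.5811) + (0.0414 + 0.5·0.2357²)·5.9398] / (0.2357·√5.9398)
   = [0.114127 + 0.410899] / 0.574441 = 0.913977
d₂ = d₁ − σ√T = 0.913977 − 0.574441 = 0.339536
N(d₁) = 0.819636,  N(d₂) = 0.632897,  e^(−rT) = 0.781994
E₀ = V₀·N(d₁) − D·e^(−rT)·N(d₂)
   = 388.4809·0.819636 − 346.5811·0.781994·0.632897 = 146.882180
B₀ = V₀ − E₀ = 388.4809 − 146.882180 = 241.598720
spread = −(1/T)·ln(B₀/D) − r = −(1/5.9398)·ln(241.598720/346.5811) − 0.0414 = 0.01934930
in basis points: 0.01934930 × 10⁴ = 193.4930 bp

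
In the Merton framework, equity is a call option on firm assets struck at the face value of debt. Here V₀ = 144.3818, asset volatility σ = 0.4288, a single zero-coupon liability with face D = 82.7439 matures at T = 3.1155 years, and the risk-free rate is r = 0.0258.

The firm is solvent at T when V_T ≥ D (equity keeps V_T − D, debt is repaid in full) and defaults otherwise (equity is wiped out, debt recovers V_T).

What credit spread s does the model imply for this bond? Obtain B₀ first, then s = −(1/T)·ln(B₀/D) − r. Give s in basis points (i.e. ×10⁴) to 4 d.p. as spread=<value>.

d₁ = [ln(V₀/D) + (r + σ²/2)T] / (σ√T)
   = [ln(144.3818/82.7439) + (0.0258 + 0.5·0.4288²)·3.1155] / (0.4288·√3.1155)
   = [0.556711 + 0.366803] / 0.756865 = 1.220182
d₂ = d₁ − σ√T = 1.220182 − 0.756865 = 0.463316
N(d₁) = 0.888802,  N(d₂) = 0.678431,  e^(−rT) = 0.922766
E₀ = V₀·N(d₁) − D·e^(−rT)·N(d₂)
   = 144.3818·0.888802 − 82.7439·0.922766·0.678431 = 76.526418
B₀ = V₀ − E₀ = 144.3818 − 76.526418 = 67.855382
spread = −(1/T)·ln(B₀/D) − r = −(1/3.1155)·ln(67.855382/82.7439) − 0.0258 = 0.03787248
in basis points: 0.03787248 × 10⁴ = 378.7248 bp

spread=378.7248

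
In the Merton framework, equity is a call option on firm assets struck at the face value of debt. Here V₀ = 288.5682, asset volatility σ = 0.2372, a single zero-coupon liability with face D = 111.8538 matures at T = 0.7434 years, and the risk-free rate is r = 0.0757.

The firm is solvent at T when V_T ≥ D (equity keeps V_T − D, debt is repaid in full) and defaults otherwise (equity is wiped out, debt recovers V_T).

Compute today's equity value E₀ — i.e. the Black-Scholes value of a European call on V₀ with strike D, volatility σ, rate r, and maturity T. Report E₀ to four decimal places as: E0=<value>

E0=182.8352

d₁ = [ln(V₀/D) + (r + σ²/2)T] / (σ√T)
   = [ln(288.5682/111.8538) + (0.0757 + 0.5·0.2372²)·0.7434] / (0.2372·√0.7434)
   = [0.947739 + 0.077189] / 0.204515 = 5.011493
d₂ = d₁ − σ√T = 5.011493 − 0.204515 = 4.806978
N(d₁) = 1.000000,  N(d₂) = 0.999999,  e^(−rT) = 0.945279
E₀ = V₀·N(d₁) − D·e^(−rT)·N(d₂)
   = 288.5682·1.000000 − 111.8538·0.945279·0.999999 = 182.835178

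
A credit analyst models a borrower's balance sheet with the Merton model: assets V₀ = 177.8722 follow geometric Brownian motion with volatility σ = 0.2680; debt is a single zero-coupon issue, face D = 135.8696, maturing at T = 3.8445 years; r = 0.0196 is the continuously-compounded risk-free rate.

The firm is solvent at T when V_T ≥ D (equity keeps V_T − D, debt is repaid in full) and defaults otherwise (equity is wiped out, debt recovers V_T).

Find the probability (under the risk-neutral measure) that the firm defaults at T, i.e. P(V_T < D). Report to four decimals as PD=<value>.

PD=0.3471

d₁ = [ln(V₀/D) + (r + σ²/2)T] / (σ√T)
   = [ln(177.8722/135.8696) + (0.0196 + 0.5·0.2680²)·3.8445] / (0.2680·√3.8445)
   = [0.269370 + 0.213416] / 0.525478 = 0.918755
d₂ = d₁ − σ√T = 0.918755 − 0.525478 = 0.393276
risk-neutral PD = N(−d₂) = N(-0.393276) = 0.347058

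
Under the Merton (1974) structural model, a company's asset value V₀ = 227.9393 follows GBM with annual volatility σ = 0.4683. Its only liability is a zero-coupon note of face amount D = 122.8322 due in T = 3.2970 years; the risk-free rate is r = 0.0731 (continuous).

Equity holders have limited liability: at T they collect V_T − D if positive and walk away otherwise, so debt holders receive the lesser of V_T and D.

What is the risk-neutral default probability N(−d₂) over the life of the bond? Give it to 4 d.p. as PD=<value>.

d₁ = [ln(V₀/D) + (r + σ²/2)T] / (σ√T)
   = [ln(227.9393/122.8322) + (0.0731 + 0.5·0.4683²)·3.2970] / (0.4683·√3.2970)
   = [0.618260 + 0.602535] / 0.850322 = 1.435685
d₂ = d₁ − σ√T = 1.435685 − 0.850322 = 0.585362
risk-neutral PD = N(−d₂) = N(-0.585362) = 0.279152

PD=0.2792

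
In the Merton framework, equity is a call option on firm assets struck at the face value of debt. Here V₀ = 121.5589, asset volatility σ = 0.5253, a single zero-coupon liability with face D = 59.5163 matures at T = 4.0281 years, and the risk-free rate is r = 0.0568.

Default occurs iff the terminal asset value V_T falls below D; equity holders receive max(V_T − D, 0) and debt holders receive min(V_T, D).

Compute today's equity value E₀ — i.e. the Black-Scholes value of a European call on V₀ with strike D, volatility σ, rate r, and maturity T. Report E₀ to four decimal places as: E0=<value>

E0=81.6722

d₁ = [ln(V₀/D) + (r + σ²/2)T] / (σ√T)
   = [ln(121.5589/59.5163) + (0.0568 + 0.5·0.5253²)·4.0281] / (0.5253·√4.0281)
   = [0.714149 + 0.784553] / 1.054284 = 1.421536
d₂ = d₁ − σ√T = 1.421536 − 1.054284 = 0.367252
N(d₁) = 0.922419,  N(d₂) = 0.643284,  e^(−rT) = 0.795491
E₀ = V₀·N(d₁) − D·e^(−rT)·N(d₂)
   = 121.5589·0.922419 − 59.5163·0.795491·0.643284 = 81.672208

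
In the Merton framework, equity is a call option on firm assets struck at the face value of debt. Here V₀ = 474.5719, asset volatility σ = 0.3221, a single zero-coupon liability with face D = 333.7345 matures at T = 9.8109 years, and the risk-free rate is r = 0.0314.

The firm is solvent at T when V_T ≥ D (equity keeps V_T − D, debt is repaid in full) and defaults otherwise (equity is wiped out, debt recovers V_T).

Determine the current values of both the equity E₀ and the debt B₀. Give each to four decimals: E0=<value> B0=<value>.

E0=278.8340 B0=195.7379

d₁ = [ln(V₀/D) + (r + σ²/2)T] / (σ√T)
   = [ln(474.5719/333.7345) + (0.0314 + 0.5·0.3221²)·9.8109] / (0.3221·√9.8109)
   = [0.352067 + 0.816995] / 1.008893 = 1.158757
d₂ = d₁ − σ√T = 1.158757 − 1.008893 = 0.149864
N(d₁) = 0.876722,  N(d₂) = 0.559564,  e^(−rT) = 0.734870
E₀ = V₀·N(d₁) − D·e^(−rT)·N(d₂)
   = 474.5719·0.876722 − 333.7345·0.734870·0.559564 = 278.833989
B₀ = V₀ − E₀ = 474.5719 − 278.833989 = 195.737911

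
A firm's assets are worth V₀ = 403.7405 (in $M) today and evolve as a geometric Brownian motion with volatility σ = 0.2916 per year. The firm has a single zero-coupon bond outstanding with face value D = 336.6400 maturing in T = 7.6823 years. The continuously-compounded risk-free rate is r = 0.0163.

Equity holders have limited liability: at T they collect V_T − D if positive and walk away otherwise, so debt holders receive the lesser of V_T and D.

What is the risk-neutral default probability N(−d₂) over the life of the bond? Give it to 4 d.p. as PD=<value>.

d₁ = [ln(V₀/D) + (r + σ²/2)T] / (σ√T)
   = [ln(403.7405/336.6400) + (0.0163 + 0.5·0.2916²)·7.6823] / (0.2916·√7.6823)
   = [0.181758 + 0.451837] / 0.808227 = 0.783932
d₂ = d₁ − σ√T = 0.783932 − 0.808227 = -0.024294
risk-neutral PD = N(−d₂) = N(0.024294) = 0.509691

PD=0.5097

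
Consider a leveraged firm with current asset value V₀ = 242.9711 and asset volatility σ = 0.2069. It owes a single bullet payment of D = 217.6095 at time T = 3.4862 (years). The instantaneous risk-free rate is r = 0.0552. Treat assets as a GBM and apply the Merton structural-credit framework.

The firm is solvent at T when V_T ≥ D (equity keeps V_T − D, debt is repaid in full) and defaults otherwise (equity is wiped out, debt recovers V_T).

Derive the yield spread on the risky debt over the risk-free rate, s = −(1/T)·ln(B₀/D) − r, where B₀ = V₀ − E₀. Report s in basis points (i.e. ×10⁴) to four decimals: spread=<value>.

spread=162.2952

d₁ = [ln(V₀/D) + (r + σ²/2)T] / (σ√T)
   = [ln(242.9711/217.6095) + (0.0552 + 0.5·0.2069²)·3.4862] / (0.2069·√3.4862)
   = [0.110240 + 0.267056] / 0.386311 = 0.976666
d₂ = d₁ − σ√T = 0.976666 − 0.386311 = 0.590356
N(d₁) = 0.835633,  N(d₂) = 0.722524,  e^(−rT) = 0.824945
E₀ = V₀·N(d₁) − D·e^(−rT)·N(d₂)
   = 242.9711·0.835633 − 217.6095·0.824945·0.722524 = 73.330076
B₀ = V₀ − E₀ = 242.9711 − 73.330076 = 169.641024
spread = −(1/T)·ln(B₀/D) − r = −(1/3.4862)·ln(169.641024/217.6095) − 0.0552 = 0.01622952
in basis points: 0.01622952 × 10⁴ = 162.2952 bp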